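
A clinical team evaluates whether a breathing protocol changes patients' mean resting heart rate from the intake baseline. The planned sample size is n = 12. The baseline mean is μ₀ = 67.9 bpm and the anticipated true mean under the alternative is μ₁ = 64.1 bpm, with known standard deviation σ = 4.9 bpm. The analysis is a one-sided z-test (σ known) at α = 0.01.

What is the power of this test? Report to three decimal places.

Standardized effect: d = |μ₁ − μ₀| / σ = |64.1 − 67.9| / 4.9 = 0.7755
Noncentrality parameter: δ = d·√n = 0.7755 × √12 = 2.6864
Critical value for a one-sided test at α = 0.01: z_α = 2.326.
Power = Φ(δ − 2.326) = Φ(0.360) = 0.6406.

Power ≈ 0.641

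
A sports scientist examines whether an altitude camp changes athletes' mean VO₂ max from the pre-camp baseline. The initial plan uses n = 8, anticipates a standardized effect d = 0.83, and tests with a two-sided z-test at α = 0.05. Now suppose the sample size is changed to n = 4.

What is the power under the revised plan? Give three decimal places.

Power ≈ 0.382

With n = 4: δ = d·√n = 0.83 × √4 = 1.6600. Critical value z_{0.025} = 1.960.
Revised power = Φ(δ − 1.960) + Φ(−δ − 1.960) = Φ(-0.300) + Φ(-3.620) = 0.3821 + 0.0001 = 0.3822.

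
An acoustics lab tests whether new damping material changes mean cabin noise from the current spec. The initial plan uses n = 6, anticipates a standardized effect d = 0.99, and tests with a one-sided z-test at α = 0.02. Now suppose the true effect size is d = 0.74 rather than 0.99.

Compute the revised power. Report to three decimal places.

With d = 0.74: δ = d·√n = 0.74 × √6 = 1.8126. Critical value z_{0.02} = 2.054.
Revised power = Φ(δ − 2.054) = Φ(-0.241) = 0.4047.

Power ≈ 0.405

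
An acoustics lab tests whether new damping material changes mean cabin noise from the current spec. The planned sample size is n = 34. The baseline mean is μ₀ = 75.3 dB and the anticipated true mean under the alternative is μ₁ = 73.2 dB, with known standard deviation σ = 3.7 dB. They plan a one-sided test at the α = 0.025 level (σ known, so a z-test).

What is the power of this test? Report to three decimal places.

Power ≈ 0.911

Standardized effect: d = |μ₁ − μ₀| / σ = |73.2 − 75.3| / 3.7 = 0.5676
Noncentrality parameter: δ = d·√n = 0.5676 × √34 = 3.3095
One-sided α = 0.025 → critical value z_{0.025} = 1.960.
Power = Φ(δ − 1.960) = Φ(1.349) = 0.9114.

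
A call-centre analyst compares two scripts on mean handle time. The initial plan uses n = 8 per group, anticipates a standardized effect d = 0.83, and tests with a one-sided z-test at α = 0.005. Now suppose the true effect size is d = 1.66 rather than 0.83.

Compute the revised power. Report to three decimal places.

Power ≈ 0.772

With d = 1.66: δ = d·√(n/2) = 1.66 × √(8/2) = 3.3200. Critical value z_{0.005} = 2.576.
Revised power = P(Z > 2.576 − δ) = Φ(0.744) = 0.7716.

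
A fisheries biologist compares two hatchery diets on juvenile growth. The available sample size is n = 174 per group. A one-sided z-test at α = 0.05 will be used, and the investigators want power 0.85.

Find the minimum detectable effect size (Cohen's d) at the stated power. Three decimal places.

Need Φ(δ − 1.645) = 0.85, so δ = 1.645 + 1.036 = 2.681.
δ = d·√(n/2) ⇒ d = δ/√(n/2) = 2.681/√(174/2) = 0.2875.

d ≈ 0.287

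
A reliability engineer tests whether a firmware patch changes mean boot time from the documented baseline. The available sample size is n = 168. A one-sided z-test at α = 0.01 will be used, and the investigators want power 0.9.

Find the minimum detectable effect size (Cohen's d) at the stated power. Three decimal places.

d ≈ 0.278

Required noncentrality: δ = z_{0.01} + z_{0.10} = 2.326 + 1.282 = 3.608.
δ = d·√n ⇒ d = δ/√n = 3.608/√168 = 0.2784.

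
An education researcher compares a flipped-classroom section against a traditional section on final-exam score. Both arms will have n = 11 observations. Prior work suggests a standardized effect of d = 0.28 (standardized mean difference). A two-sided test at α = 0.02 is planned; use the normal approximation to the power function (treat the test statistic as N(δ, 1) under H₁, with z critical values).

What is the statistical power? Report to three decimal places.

Noncentrality parameter: λ = d·√(n/2) = 0.28 × √(11/2) = 0.6567
Two-sided α = 0.02 → critical value z_{0.01} = 2.326.
Power = Φ(λ − 2.326) + Φ(−λ − 2.326) = Φ(-1.670) + Φ(-2.983) = 0.0475 + 0.0014 = 0.0489.

Power ≈ 0.049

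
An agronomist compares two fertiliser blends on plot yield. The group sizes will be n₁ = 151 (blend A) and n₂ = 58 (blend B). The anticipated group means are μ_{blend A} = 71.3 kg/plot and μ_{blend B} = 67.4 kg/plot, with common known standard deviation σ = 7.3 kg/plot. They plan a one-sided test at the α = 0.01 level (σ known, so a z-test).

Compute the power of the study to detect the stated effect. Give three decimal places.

Standardized effect: d = |μ_{blend A} − μ_{blend B}| / σ = |71.3 − 67.4| / 7.3 = 0.5342
Noncentrality parameter: δ = d / √(1/n₁ + 1/n₂) = 0.5342 / √(1/151 + 1/58) = 3.4584
Critical value for a one-sided test at α = 0.01: z_α = 2.326.
Power = Φ(δ − 2.326) = Φ(1.132) = 0.8712.

Power ≈ 0.871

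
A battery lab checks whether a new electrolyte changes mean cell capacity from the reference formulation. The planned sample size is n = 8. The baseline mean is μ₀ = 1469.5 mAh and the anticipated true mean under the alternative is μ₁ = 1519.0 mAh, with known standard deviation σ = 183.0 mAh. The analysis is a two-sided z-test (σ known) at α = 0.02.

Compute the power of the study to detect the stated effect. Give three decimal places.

Power ≈ 0.060

Standardized effect: d = |μ₁ − μ₀| / σ = |1519.0 − 1469.5| / 183.0 = 0.2705
Noncentrality parameter: δ = d·√n = 0.2705 × √8 = 0.7651
Critical value for a two-sided test at α = 0.02: z_{α/2} = 2.326.
Power = Φ(δ − 2.326) + Φ(−δ − 2.326) = Φ(-1.561) + Φ(-3.091) = 0.0592 + 0.0010 = 0.0602.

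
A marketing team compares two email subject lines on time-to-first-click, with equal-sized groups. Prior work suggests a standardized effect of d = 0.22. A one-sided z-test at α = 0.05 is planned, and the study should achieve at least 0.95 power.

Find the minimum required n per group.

For power 0.95 need Φ(δ − z_{0.05}) = 0.95, so δ = z_{0.05} + z_{0.05} = 1.645 + 1.645 = 3.290.
δ = d·√(n/2) ⇒ n = 2(δ/d)² = 2 × (3.290 / 0.22)² = 447.20.
Round up to the next whole unit.

n = 448 per group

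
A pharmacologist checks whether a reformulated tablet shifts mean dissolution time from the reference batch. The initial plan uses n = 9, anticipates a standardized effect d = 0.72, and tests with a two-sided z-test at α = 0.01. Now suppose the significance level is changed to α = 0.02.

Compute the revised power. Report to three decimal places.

δ = d·√n = 0.72 × √9 = 2.1600 (unchanged). New critical value: z_{0.01} = 2.326.
Revised power = Φ(δ − 2.326) + Φ(−δ − 2.326) = Φ(-0.166) + Φ(-4.486) = 0.4339 + 0.0000 = 0.4339.

Power ≈ 0.434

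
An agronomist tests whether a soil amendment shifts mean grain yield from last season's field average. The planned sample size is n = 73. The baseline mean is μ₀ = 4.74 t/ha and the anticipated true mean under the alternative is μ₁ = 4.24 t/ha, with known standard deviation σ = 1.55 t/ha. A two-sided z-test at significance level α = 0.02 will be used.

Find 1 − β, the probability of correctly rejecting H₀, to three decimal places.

Standardized effect: d = |μ₁ − μ₀| / σ = |4.24 − 4.74| / 1.55 = 0.3226
Noncentrality parameter: δ = d·√n = 0.3226 × √73 = 2.7561
Critical value for a two-sided test at α = 0.02: z_{α/2} = 2.326.
Power = Φ(δ − 2.326) + Φ(−δ − 2.326) = Φ(0.430) + Φ(-5.082) = 0.6663 + 0.0000 = 0.6663.

Power ≈ 0.666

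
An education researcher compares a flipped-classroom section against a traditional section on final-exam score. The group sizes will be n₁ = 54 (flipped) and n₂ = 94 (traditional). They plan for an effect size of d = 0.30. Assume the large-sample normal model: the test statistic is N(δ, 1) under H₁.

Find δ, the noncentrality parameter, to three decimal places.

δ ≈ 1.757

δ = d / √(1/n₁ + 1/n₂) = 0.30 / √(1/54 + 1/94) = 1.7569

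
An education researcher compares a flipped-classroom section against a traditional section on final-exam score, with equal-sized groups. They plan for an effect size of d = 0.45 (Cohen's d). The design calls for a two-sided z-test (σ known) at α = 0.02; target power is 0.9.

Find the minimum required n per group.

n = 129 per group

Set Φ(δ − 2.326) = 0.9; then δ − 2.326 = Φ⁻¹(0.9) = 1.282, giving δ = 3.608.
(Ignoring the negligible lower-tail rejection probability gives the usual closed-form inversion.)
δ = d·√(n/2) ⇒ n = 2(δ/d)² = 2 × (3.608 / 0.45)² = 128.56.
Rounding up, n = 129 per group.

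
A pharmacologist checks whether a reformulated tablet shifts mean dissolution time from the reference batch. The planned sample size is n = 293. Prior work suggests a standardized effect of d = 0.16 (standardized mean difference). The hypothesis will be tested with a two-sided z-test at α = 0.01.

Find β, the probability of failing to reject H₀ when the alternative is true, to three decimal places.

Noncentrality parameter: δ = d·√n = 0.16 × √293 = 2.7388
Two-sided α = 0.01 → critical value z_{0.005} = 2.576.
Power = Φ(δ − 2.576) + Φ(−δ − 2.576) = Φ(0.163) + Φ(-5.315) = 0.5647 + 0.0000 = 0.5647.
Type II error: β = 1 − power = 1 − 0.5647 = 0.4353.

β ≈ 0.435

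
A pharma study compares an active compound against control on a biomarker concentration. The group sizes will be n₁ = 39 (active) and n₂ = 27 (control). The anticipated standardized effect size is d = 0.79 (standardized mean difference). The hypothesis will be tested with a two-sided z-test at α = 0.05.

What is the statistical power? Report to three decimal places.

Noncentrality parameter: δ = d / √(1/n₁ + 1/n₂) = 0.79 / √(1/39 + 1/27) = 3.1555
Critical value for a two-sided test at α = 0.05: z_{α/2} = 1.960.
Power = Φ(δ − 1.960) + Φ(−δ − 1.960) = Φ(1.196) + Φ(-5.115) = 0.8841 + 0.0000 = 0.8841.

Power ≈ 0.884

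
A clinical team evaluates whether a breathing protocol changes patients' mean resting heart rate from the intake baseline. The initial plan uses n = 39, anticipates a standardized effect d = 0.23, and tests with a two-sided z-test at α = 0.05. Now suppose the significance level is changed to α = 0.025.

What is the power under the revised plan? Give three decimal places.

Power ≈ 0.211

δ = d·√n = 0.23 × √39 = 1.4363 (unchanged). New critical value: z_{0.0125} = 2.241.
Revised power = Φ(δ − 2.241) + Φ(−δ − 2.241) = Φ(-0.805) + Φ(-3.678) = 0.2104 + 0.0001 = 0.2105.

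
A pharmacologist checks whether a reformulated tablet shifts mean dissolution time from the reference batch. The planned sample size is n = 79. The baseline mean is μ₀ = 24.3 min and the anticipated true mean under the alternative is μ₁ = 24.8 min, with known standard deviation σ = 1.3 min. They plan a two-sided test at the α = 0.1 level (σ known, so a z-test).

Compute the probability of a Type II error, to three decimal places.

β ≈ 0.038

Standardized effect: d = |μ₁ − μ₀| / σ = |24.8 − 24.3| / 1.3 = 0.3846
Noncentrality parameter: δ = d·√n = 0.3846 × √79 = 3.4185
Two-sided α = 0.1 → critical value z_{0.05} = 1.645.
Power = Φ(δ − 1.645) + Φ(−δ − 1.645) = Φ(1.774) + Φ(-5.063) = 0.9619 + 0.0000 = 0.9619.
Type II error: β = 1 − power = 1 − 0.9619 = 0.0381.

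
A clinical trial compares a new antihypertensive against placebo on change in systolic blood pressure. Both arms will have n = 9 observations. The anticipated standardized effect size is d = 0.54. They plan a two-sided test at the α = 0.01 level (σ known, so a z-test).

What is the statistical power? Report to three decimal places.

Power ≈ 0.076

Noncentrality parameter: δ = d·√(n/2) = 0.54 × √(9/2) = 1.1455
Two-sided α = 0.01 → critical value z_{0.005} = 2.576.
Power = Φ(δ − 2.576) + Φ(−δ − 2.576) = Φ(-1.430) + Φ(-3.721) = 0.0763 + 0.0001 = 0.0764.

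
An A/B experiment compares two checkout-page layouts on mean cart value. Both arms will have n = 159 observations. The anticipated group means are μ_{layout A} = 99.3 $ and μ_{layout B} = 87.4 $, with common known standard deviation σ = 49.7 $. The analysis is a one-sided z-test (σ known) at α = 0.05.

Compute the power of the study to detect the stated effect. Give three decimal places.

Standardized effect: d = |μ_{layout A} − μ_{layout B}| / σ = |99.3 − 87.4| / 49.7 = 0.2394
Noncentrality parameter: δ = d·√(n/2) = 0.2394 × √(159/2) = 2.1349
Critical value for a one-sided test at α = 0.05: z_α = 1.645.
Power = P(Z > 1.645 − δ) = Φ(0.490) = 0.6879.

Power ≈ 0.688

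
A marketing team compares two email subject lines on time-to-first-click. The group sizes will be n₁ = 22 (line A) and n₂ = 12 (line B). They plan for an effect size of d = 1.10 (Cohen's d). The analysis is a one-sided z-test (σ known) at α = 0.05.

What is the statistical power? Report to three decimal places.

Power ≈ 0.922

Noncentrality parameter: λ = d / √(1/n₁ + 1/n₂) = 1.10 / √(1/22 + 1/12) = 3.0652
One-sided α = 0.05 → critical value z_{0.05} = 1.645.
Power = Φ(λ − 1.645) = Φ(1.420) = 0.9222.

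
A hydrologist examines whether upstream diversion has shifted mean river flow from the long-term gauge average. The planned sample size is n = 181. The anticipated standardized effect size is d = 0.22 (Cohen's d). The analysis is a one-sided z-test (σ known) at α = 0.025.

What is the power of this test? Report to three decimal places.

Noncentrality parameter: δ = d·√n = 0.22 × √181 = 2.9598
Critical value for a one-sided test at α = 0.025: z_α = 1.960.
Power = Φ(δ − 1.960) = Φ(1.000) = 0.8413.

Power ≈ 0.841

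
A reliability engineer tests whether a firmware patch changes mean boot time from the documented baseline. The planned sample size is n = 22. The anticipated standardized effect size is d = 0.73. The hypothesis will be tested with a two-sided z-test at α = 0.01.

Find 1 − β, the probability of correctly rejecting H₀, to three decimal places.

Noncentrality parameter: λ = d·√n = 0.73 × √22 = 3.4240
Two-sided α = 0.01 → critical value z_{0.005} = 2.576.
Power = Φ(λ − 2.576) + Φ(−λ − 2.576) = Φ(0.848) + Φ(-6.000) = 0.8018 + 0.0000 = 0.8018.

Power ≈ 0.802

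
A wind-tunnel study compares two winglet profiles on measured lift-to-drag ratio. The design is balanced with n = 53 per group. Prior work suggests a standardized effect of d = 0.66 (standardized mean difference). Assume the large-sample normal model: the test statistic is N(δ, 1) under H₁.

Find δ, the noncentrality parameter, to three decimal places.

The noncentrality parameter scales effect size by the design's sample-size factor: δ = d·√(n/2) = 0.66 × √(53/2) = 3.3976

δ ≈ 3.398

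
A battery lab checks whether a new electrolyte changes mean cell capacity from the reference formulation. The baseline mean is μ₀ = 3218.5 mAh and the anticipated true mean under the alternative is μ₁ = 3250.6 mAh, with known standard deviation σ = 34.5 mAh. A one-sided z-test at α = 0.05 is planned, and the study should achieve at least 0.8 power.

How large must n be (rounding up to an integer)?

n = 8

Standardized effect: d = |μ₁ − μ₀| / σ = |3250.6 − 3218.5| / 34.5 = 0.9304
Set Φ(δ − 1.645) = 0.8; then δ − 1.645 = Φ⁻¹(0.8) = 0.842, giving δ = 2.486.
δ = d·√n ⇒ n = (δ/d)² = (2.486 / 0.9304)² = 7.14.
Round up to the next whole unit.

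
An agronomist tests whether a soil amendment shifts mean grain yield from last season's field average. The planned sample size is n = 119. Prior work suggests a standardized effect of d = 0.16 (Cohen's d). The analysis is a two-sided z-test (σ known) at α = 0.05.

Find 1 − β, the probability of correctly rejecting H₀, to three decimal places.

Noncentrality parameter: δ = d·√n = 0.16 × √119 = 1.7454
Critical value for a two-sided test at α = 0.05: z_{α/2} = 1.960.
Power = Φ(δ − 1.960) + Φ(−δ − 1.960) = Φ(-0.215) + Φ(-3.705) = 0.4151 + 0.0001 = 0.4152.

Power ≈ 0.415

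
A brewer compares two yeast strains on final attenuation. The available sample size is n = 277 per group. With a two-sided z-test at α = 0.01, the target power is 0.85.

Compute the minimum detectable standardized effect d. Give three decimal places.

Need Φ(δ − 2.576) = 0.85, so δ = 2.576 + 1.036 = 3.612.
(Lower-tail contribution to power is negligible for δ > 0.)
δ = d·√(n/2) ⇒ d = δ/√(n/2) = 3.612/√(277/2) = 0.3069.

d ≈ 0.307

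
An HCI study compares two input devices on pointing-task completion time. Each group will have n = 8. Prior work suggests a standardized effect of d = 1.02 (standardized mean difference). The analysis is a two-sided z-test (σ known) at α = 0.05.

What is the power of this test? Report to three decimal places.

Power ≈ 0.532

Noncentrality parameter: δ = d·√(n/2) = 1.02 × √(8/2) = 2.0400
Two-sided α = 0.05 → critical value z_{0.025} = 1.960.
Power = Φ(δ − 1.960) + Φ(−δ − 1.960) = Φ(0.080) + Φ(-4.000) = 0.5319 + 0.0000 = 0.5319.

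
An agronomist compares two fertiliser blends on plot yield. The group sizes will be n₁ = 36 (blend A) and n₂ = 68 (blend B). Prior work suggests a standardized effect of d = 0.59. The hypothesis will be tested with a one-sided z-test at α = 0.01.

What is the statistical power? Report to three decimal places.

Power ≈ 0.704

Noncentrality parameter: δ = d / √(1/n₁ + 1/n₂) = 0.59 / √(1/36 + 1/68) = 2.8625
One-sided α = 0.01 → critical value z_{0.01} = 2.326.
Power = P(Z > 2.326 − δ) = Φ(0.536) = 0.7041.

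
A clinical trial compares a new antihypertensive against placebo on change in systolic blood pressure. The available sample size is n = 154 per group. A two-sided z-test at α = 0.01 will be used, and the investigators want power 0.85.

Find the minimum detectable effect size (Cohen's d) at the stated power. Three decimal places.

d ≈ 0.412

Need Φ(δ − 2.576) = 0.85, so δ = 2.576 + 1.036 = 3.612.
(Lower-tail contribution to power is negligible for δ > 0.)
δ = d·√(n/2) ⇒ d = δ/√(n/2) = 3.612/√(154/2) = 0.4117.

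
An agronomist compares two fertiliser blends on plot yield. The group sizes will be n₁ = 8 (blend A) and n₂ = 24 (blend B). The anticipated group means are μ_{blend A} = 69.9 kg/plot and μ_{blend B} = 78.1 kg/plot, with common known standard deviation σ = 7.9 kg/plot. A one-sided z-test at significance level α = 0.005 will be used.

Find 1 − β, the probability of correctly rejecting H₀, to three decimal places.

Standardized effect: d = |μ_{blend A} − μ_{blend B}| / σ = |69.9 − 78.1| / 7.9 = 1.0380
Noncentrality parameter: δ = d / √(1/n₁ + 1/n₂) = 1.0380 / √(1/8 + 1/24) = 2.5425
Critical value for a one-sided test at α = 0.005: z_α = 2.576.
Power = Φ(δ − 2.576) = Φ(-0.033) = 0.4867.

Power ≈ 0.487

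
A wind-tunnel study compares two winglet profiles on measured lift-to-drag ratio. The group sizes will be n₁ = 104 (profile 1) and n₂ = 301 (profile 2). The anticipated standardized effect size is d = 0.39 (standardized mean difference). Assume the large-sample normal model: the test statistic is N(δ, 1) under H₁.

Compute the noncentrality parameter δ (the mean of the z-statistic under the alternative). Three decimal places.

δ = d / √(1/n₁ + 1/n₂) = 0.39 / √(1/104 + 1/301) = 3.4288

δ ≈ 3.429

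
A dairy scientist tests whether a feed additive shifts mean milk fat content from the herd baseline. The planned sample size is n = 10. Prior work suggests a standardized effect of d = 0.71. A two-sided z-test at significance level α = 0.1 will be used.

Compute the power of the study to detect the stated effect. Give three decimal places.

Power ≈ 0.726

Noncentrality parameter: δ = d·√n = 0.71 × √10 = 2.2452
Two-sided α = 0.1 → critical value z_{0.05} = 1.645.
Power = Φ(δ − 1.645) + Φ(−δ − 1.645) = Φ(0.600) + Φ(-3.890) = 0.7259 + 0.0001 = 0.7259.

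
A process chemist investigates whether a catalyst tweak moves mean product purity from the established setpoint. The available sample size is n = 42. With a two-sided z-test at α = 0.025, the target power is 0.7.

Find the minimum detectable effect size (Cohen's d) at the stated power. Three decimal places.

Required noncentrality: δ = z_{0.0125} + z_{0.30} = 2.241 + 0.524 = 2.766.
(Lower-tail contribution to power is negligible for δ > 0.)
δ = d·√n ⇒ d = δ/√n = 2.766/√42 = 0.4268.

d ≈ 0.427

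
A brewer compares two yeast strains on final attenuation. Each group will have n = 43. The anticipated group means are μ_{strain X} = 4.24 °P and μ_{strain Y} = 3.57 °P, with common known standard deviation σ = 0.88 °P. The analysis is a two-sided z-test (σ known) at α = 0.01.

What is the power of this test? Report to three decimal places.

Power ≈ 0.830

Standardized effect: d = |μ_{strain X} − μ_{strain Y}| / σ = |4.24 − 3.57| / 0.88 = 0.7614
Noncentrality parameter: δ = d·√(n/2) = 0.7614 × √(43/2) = 3.5303
Critical value for a two-sided test at α = 0.01: z_{α/2} = 2.576.
Power = Φ(δ − 2.576) + Φ(−δ − 2.576) = Φ(0.954) + Φ(-6.106) = 0.8301 + 0.0000 = 0.8301.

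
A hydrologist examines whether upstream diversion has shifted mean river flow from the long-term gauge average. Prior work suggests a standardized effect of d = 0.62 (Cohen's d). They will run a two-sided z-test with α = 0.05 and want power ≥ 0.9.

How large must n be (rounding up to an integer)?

n = 28

Set Φ(δ − 1.960) = 0.9; then δ − 1.960 = Φ⁻¹(0.9) = 1.282, giving δ = 3.242.
(Ignoring the negligible lower-tail rejection probability gives the usual closed-form inversion.)
δ = d·√n ⇒ n = (δ/d)² = (3.242 / 0.62)² = 27.33.
Round up to the next whole unit.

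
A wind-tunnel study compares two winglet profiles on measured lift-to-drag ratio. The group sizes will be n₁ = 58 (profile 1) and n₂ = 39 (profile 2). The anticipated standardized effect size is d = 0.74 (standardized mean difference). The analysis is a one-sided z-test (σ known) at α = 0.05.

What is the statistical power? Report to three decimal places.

Power ≈ 0.973

Noncentrality parameter: δ = d / √(1/n₁ + 1/n₂) = 0.74 / √(1/58 + 1/39) = 3.5735
Critical value for a one-sided test at α = 0.05: z_α = 1.645.
Power = P(Z > 1.645 − δ) = Φ(1.929) = 0.9731.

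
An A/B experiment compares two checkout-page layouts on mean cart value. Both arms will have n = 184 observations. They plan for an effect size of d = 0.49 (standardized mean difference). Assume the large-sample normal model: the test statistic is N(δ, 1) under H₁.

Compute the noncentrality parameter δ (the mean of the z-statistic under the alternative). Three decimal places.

δ ≈ 4.700

The noncentrality parameter scales effect size by the design's sample-size factor: δ = d·√(n/2) = 0.49 × √(184/2) = 4.6999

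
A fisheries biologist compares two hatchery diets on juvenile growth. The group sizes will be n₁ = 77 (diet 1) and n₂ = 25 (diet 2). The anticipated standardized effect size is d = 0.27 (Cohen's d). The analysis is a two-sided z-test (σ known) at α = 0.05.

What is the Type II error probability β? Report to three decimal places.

β ≈ 0.783

Noncentrality parameter: δ = d / √(1/n₁ + 1/n₂) = 0.27 / √(1/77 + 1/25) = 1.1729
Critical value for a two-sided test at α = 0.05: z_{α/2} = 1.960.
Power = Φ(δ − 1.960) + Φ(−δ − 1.960) = Φ(-0.787) + Φ(-3.133) = 0.2156 + 0.0009 = 0.2165.
Type II error: β = 1 − power = 1 − 0.2165 = 0.7835.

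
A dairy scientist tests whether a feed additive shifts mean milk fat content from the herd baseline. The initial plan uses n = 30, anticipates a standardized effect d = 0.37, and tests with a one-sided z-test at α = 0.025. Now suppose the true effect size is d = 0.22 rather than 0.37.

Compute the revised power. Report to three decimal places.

Power ≈ 0.225

With d = 0.22: δ = d·√n = 0.22 × √30 = 1.2050. Critical value z_{0.025} = 1.960.
Revised power = P(Z > 1.960 − δ) = Φ(-0.755) = 0.2251.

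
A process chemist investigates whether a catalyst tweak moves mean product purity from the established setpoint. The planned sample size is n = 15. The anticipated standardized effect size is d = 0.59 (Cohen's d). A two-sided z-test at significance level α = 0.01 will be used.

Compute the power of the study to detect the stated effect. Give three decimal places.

Noncentrality parameter: δ = d·√n = 0.59 × √15 = 2.2851
Critical value for a two-sided test at α = 0.01: z_{α/2} = 2.576.
Power = Φ(δ − 2.576) + Φ(−δ − 2.576) = Φ(-0.291) + Φ(-4.861) = 0.3856 + 0.0000 = 0.3856.

Power ≈ 0.386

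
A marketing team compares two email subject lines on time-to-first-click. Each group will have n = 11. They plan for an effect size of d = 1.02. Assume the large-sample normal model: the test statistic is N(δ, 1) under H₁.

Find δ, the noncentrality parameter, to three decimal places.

δ ≈ 2.392

δ = d·√(n/2) = 1.02 × √(11/2) = 2.3921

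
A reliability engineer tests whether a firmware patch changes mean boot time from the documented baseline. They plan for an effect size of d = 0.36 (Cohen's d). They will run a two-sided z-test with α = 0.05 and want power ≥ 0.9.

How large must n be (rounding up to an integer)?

n = 82

For power 0.9 need Φ(δ − z_{0.025}) = 0.9, so δ = z_{0.025} + z_{0.10} = 1.960 + 1.282 = 3.242.
(For δ > 0 the lower-tail rejection region contributes negligibly to power, so the one-term inversion is standard.)
δ = d·√n ⇒ n = (δ/d)² = (3.242 / 0.36)² = 81.08.
Round up to the next whole unit.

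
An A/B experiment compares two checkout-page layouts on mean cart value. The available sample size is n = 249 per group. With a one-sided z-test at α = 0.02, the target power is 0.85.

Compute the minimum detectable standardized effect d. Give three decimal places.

d ≈ 0.277

Required noncentrality: δ = z_{0.02} + z_{0.15} = 2.054 + 1.036 = 3.090.
δ = d·√(n/2) ⇒ d = δ/√(n/2) = 3.090/√(249/2) = 0.2769.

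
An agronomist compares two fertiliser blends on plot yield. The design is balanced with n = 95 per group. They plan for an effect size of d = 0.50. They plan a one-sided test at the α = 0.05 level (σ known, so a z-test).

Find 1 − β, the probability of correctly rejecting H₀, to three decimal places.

Noncentrality parameter: δ = d·√(n/2) = 0.50 × √(95/2) = 3.4460
Critical value for a one-sided test at α = 0.05: z_α = 1.645.
Power = Φ(δ − 1.645) = Φ(1.801) = 0.9642.

Power ≈ 0.964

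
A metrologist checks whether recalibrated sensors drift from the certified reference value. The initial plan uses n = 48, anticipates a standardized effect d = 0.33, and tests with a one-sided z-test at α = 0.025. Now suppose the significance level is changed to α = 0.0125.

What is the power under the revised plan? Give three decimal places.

δ = d·√n = 0.33 × √48 = 2.2863 (unchanged). New critical value: z_{0.0125} = 2.241.
Revised power = P(Z > 2.241 − δ) = Φ(0.045) = 0.5179.

Power ≈ 0.518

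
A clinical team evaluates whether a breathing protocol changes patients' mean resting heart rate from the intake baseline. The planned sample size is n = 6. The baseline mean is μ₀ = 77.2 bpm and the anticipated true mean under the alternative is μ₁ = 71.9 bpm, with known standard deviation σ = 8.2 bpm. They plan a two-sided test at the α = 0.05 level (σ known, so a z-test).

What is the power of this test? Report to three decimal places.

Power ≈ 0.353

Standardized effect: d = |μ₁ − μ₀| / σ = |71.9 − 77.2| / 8.2 = 0.6463
Noncentrality parameter: δ = d·√n = 0.6463 × √6 = 1.5832
Critical value for a two-sided test at α = 0.05: z_{α/2} = 1.960.
Power = Φ(δ − 1.960) + Φ(−δ − 1.960) = Φ(-0.377) + Φ(-3.543) = 0.3532 + 0.0002 = 0.3534.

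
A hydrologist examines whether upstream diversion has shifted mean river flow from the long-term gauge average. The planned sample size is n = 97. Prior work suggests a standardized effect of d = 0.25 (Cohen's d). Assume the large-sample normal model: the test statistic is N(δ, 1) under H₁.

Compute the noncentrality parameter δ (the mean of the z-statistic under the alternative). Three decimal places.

δ ≈ 2.462

The noncentrality parameter scales effect size by the design's sample-size factor: δ = d·√n = 0.25 × √97 = 2.4622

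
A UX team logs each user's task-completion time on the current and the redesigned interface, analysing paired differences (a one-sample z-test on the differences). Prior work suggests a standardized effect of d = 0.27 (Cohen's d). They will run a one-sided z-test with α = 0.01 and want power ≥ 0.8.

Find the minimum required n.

Set Φ(δ − 2.326) = 0.8; then δ − 2.326 = Φ⁻¹(0.8) = 0.842, giving δ = 3.168.
δ = d·√n ⇒ n = (δ/d)² = (3.168 / 0.27)² = 137.67.
Round up to the next whole unit.

n = 138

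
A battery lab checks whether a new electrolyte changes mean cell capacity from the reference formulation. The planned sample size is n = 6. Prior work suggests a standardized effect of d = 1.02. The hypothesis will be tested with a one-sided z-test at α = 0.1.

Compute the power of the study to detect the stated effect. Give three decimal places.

Noncentrality parameter: δ = d·√n = 1.02 × √6 = 2.4985
One-sided α = 0.1 → critical value z_{0.1} = 1.282.
Power = P(Z > 1.282 − δ) = Φ(1.217) = 0.8882.

Power ≈ 0.888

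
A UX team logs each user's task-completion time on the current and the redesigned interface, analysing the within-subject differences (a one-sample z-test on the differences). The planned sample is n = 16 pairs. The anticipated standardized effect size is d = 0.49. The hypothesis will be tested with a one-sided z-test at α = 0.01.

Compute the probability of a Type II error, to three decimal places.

Noncentrality parameter: δ = d·√n = 0.49 × √16 = 1.9600
One-sided α = 0.01 → critical value z_{0.01} = 2.326.
Power = Φ(δ − 2.326) = Φ(-0.366) = 0.3571.
Type II error: β = 1 − power = 1 − 0.3571 = 0.6429.

β ≈ 0.643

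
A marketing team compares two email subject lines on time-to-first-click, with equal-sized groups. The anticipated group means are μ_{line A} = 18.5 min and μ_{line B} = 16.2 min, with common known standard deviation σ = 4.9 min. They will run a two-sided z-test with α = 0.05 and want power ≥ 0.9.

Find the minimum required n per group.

Standardized effect: d = |μ_{line A} − μ_{line B}| / σ = |18.5 − 16.2| / 4.9 = 0.4694
Set Φ(δ − 1.960) = 0.9; then δ − 1.960 = Φ⁻¹(0.9) = 1.282, giving δ = 3.242.
(For δ > 0 the lower-tail rejection region contributes negligibly to power, so the one-term inversion is standard.)
δ = d·√(n/2) ⇒ n = 2(δ/d)² = 2 × (3.242 / 0.4694)² = 95.38.
Rounding up, n = 96 per group.

n = 96 per group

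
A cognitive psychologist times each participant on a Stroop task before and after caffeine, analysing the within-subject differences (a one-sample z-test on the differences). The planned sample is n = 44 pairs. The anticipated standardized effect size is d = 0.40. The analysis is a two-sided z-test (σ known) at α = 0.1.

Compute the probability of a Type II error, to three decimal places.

β ≈ 0.157

Noncentrality parameter: δ = d·√n = 0.40 × √44 = 2.6533
Two-sided α = 0.1 → critical value z_{0.05} = 1.645.
Power = Φ(δ − 1.645) + Φ(−δ − 1.645) = Φ(1.008) + Φ(-4.298) = 0.8434 + 0.0000 = 0.8434.
Type II error: β = 1 − power = 1 − 0.8434 = 0.1566.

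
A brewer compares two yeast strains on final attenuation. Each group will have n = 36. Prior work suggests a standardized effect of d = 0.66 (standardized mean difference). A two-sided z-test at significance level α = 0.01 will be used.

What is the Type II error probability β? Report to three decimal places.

β ≈ 0.411

Noncentrality parameter: δ = d·√(n/2) = 0.66 × √(36/2) = 2.8001
Critical value for a two-sided test at α = 0.01: z_{α/2} = 2.576.
Power = Φ(δ − 2.576) + Φ(−δ − 2.576) = Φ(0.224) + Φ(-5.376) = 0.5887 + 0.0000 = 0.5887.
Type II error: β = 1 − power = 1 − 0.5887 = 0.4113.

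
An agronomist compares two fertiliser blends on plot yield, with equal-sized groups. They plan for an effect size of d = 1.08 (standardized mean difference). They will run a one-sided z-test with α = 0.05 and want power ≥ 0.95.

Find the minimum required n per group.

n = 19 per group

For power 0.95 need Φ(δ − z_{0.05}) = 0.95, so δ = z_{0.05} + z_{0.05} = 1.645 + 1.645 = 3.290.
δ = d·√(n/2) ⇒ n = 2(δ/d)² = 2 × (3.290 / 1.08)² = 18.56.
Round up to the next whole unit.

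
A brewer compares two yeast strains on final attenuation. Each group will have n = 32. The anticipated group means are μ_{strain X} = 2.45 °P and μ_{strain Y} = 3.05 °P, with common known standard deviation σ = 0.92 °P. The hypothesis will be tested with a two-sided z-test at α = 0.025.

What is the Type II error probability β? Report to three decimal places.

β ≈ 0.357

Standardized effect: d = |μ_{strain X} − μ_{strain Y}| / σ = |2.45 − 3.05| / 0.92 = 0.6522
Noncentrality parameter: δ = d·√(n/2) = 0.6522 × √(32/2) = 2.6087
Two-sided α = 0.025 → critical value z_{0.0125} = 2.241.
Power = Φ(δ − 2.241) + Φ(−δ − 2.241) = Φ(0.367) + Φ(-4.850) = 0.6433 + 0.0000 = 0.6433.
Type II error: β = 1 − power = 1 − 0.6433 = 0.3567.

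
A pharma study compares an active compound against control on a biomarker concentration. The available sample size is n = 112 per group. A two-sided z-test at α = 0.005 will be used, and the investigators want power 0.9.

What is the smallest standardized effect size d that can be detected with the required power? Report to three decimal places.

d ≈ 0.546

Need Φ(δ − 2.807) = 0.9, so δ = 2.807 + 1.282 = 4.089.
(Lower-tail contribution to power is negligible for δ > 0.)
δ = d·√(n/2) ⇒ d = δ/√(n/2) = 4.089/√(112/2) = 0.5464.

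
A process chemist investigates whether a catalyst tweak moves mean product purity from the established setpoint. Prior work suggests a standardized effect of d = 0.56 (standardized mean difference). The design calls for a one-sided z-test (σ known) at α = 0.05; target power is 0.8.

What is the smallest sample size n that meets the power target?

n = 20

For power 0.8 need Φ(δ − z_{0.05}) = 0.8, so δ = z_{0.05} + z_{0.20} = 1.645 + 0.842 = 2.486.
δ = d·√n ⇒ n = (δ/d)² = (2.486 / 0.56)² = 19.71.
Round up to the next whole unit.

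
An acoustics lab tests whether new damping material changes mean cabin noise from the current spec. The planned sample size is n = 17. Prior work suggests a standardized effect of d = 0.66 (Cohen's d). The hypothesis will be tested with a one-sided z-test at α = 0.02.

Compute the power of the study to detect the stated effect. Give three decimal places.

Noncentrality parameter: δ = d·√n = 0.66 × √17 = 2.7212
One-sided α = 0.02 → critical value z_{0.02} = 2.054.
Power = P(Z > 2.054 − δ) = Φ(0.668) = 0.7478.

Power ≈ 0.748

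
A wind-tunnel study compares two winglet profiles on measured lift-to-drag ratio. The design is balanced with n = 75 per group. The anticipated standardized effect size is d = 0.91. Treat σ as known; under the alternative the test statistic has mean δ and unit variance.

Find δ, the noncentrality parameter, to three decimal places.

δ ≈ 5.573

The noncentrality parameter scales effect size by the design's sample-size factor: δ = d·√(n/2) = 0.91 × √(75/2) = 5.5726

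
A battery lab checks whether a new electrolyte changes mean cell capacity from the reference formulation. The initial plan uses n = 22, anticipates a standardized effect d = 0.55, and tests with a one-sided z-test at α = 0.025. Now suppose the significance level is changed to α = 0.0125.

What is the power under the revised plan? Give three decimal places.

δ = d·√n = 0.55 × √22 = 2.5797 (unchanged). New critical value: z_{0.0125} = 2.241.
Revised power = Φ(δ − 2.241) = Φ(0.338) = 0.6324.

Power ≈ 0.632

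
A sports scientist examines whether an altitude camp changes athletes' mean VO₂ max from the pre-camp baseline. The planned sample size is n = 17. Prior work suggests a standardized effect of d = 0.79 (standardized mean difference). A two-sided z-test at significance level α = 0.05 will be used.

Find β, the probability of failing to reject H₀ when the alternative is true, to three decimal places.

β ≈ 0.097

Noncentrality parameter: δ = d·√n = 0.79 × √17 = 3.2573
Two-sided α = 0.05 → critical value z_{0.025} = 1.960.
Power = Φ(δ − 1.960) + Φ(−δ − 1.960) = Φ(1.297) + Φ(-5.217) = 0.9027 + 0.0000 = 0.9027.
Type II error: β = 1 − power = 1 − 0.9027 = 0.0973.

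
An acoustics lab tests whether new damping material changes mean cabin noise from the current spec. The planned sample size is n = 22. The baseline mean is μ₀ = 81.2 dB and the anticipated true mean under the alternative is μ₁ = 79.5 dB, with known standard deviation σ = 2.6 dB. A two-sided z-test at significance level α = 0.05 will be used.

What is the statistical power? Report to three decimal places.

Power ≈ 0.866

Standardized effect: d = |μ₁ − μ₀| / σ = |79.5 − 81.2| / 2.6 = 0.6538
Noncentrality parameter: δ = d·√n = 0.6538 × √22 = 3.0668
Critical value for a two-sided test at α = 0.05: z_{α/2} = 1.960.
Power = Φ(δ − 1.960) + Φ(−δ − 1.960) = Φ(1.107) + Φ(-5.027) = 0.8658 + 0.0000 = 0.8658.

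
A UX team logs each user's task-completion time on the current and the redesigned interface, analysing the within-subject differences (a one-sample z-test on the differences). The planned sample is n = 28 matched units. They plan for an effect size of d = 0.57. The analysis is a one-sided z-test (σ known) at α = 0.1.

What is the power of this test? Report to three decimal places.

Noncentrality parameter: δ = d·√n = 0.57 × √28 = 3.0162
Critical value for a one-sided test at α = 0.1: z_α = 1.282.
Power = Φ(δ − 1.282) = Φ(1.735) = 0.9586.

Power ≈ 0.959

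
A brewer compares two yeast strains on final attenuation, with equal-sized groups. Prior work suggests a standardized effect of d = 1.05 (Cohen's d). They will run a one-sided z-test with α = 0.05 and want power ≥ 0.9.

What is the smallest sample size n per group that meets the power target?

For power 0.9 need Φ(δ − z_{0.05}) = 0.9, so δ = z_{0.05} + z_{0.10} = 1.645 + 1.282 = 2.926.
δ = d·√(n/2) ⇒ n = 2(δ/d)² = 2 × (2.926 / 1.05)² = 15.54.
Rounding up, n = 16 per group.

n = 16 per group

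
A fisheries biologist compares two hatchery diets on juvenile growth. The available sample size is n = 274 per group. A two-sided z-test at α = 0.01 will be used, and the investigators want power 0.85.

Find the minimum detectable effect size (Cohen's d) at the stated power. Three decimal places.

d ≈ 0.309

Need Φ(δ − 2.576) = 0.85, so δ = 2.576 + 1.036 = 3.612.
(The second rejection-region term Φ(−δ − z_{α/2}) is negligible and dropped.)
δ = d·√(n/2) ⇒ d = δ/√(n/2) = 3.612/√(274/2) = 0.3086.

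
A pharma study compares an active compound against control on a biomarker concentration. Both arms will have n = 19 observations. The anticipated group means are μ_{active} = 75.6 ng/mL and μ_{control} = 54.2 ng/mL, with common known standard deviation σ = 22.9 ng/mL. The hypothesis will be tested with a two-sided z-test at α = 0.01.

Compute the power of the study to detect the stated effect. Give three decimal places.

Standardized effect: d = |μ_{active} − μ_{control}| / σ = |75.6 − 54.2| / 22.9 = 0.9345
Noncentrality parameter: δ = d·√(n/2) = 0.9345 × √(19/2) = 2.8803
Two-sided α = 0.01 → critical value z_{0.005} = 2.576.
Power = Φ(δ − 2.576) + Φ(−δ − 2.576) = Φ(0.304) + Φ(-5.456) = 0.6196 + 0.0000 = 0.6196.

Power ≈ 0.620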